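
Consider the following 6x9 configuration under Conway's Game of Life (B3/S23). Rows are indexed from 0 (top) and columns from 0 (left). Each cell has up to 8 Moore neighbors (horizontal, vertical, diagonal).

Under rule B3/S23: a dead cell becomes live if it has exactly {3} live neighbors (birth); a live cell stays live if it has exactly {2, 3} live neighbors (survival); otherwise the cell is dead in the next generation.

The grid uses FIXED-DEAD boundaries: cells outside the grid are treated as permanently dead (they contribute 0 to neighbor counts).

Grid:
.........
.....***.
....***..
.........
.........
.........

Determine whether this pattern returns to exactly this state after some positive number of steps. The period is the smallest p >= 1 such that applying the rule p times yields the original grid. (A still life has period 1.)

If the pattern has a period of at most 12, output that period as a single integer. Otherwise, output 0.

Simulating and comparing each generation to the original:
Gen 0 (original, given above): 6 live cells
Gen 1: 6 live cells, differs from original
Gen 2: 6 live cells, MATCHES original -> period = 2

Answer: 2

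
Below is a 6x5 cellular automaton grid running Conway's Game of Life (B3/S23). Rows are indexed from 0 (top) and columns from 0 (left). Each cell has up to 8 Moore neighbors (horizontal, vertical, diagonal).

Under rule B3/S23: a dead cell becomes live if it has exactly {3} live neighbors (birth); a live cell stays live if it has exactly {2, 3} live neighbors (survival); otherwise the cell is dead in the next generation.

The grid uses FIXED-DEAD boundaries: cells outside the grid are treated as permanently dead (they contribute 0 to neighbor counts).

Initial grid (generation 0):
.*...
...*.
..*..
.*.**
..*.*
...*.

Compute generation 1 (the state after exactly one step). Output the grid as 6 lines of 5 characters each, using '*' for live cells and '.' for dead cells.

Answer: .....
..*..
..*.*
.*..*
..*.*
...*.

Derivation:
Simulating step by step:
Generation 0 (given above): 9 live cells
Generation 1: 8 live cells
(generation 1 grid is the final answer)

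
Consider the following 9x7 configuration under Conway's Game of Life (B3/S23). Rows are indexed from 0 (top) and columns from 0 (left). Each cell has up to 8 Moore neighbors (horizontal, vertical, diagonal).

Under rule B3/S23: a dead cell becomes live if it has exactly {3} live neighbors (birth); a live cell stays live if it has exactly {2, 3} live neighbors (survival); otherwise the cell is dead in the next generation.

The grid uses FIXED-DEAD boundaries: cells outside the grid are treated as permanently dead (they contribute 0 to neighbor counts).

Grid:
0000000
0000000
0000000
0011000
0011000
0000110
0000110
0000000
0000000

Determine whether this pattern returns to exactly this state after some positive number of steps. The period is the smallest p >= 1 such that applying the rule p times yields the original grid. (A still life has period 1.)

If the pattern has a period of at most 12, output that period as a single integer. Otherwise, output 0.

Answer: 2

Derivation:
Simulating and comparing each generation to the original:
Gen 0 (original, given above): 8 live cells
Gen 1: 6 live cells, differs from original
Gen 2: 8 live cells, MATCHES original -> period = 2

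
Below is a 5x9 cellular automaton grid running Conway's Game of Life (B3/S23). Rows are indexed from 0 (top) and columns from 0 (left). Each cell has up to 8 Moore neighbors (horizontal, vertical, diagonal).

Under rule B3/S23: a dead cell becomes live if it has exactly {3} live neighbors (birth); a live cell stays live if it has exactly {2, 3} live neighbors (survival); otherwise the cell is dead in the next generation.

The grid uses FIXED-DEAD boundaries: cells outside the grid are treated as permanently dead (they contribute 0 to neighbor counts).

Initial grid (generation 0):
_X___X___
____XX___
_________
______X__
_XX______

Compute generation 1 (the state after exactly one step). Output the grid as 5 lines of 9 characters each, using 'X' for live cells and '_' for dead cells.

Answer: ____XX___
____XX___
_____X___
_________
_________

Derivation:
Simulating step by step:
Generation 0 (given above): 7 live cells
Generation 1: 5 live cells
(generation 1 grid is the final answer)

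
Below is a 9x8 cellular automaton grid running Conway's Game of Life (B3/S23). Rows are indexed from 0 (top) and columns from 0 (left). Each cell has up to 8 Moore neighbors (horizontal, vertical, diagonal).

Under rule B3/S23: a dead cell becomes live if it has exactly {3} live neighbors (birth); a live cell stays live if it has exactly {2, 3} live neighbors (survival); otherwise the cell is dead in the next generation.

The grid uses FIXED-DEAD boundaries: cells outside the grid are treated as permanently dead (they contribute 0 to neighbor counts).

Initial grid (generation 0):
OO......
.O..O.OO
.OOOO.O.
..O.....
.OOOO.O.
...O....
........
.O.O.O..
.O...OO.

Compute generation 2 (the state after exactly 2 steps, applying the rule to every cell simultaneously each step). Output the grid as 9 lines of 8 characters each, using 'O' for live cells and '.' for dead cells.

Answer: ........
OO....OO
......OO
.....O..
...OO...
..O.OO..
..O.....
.OO...O.
....O.O.

Derivation:
Simulating step by step:
Generation 0 (given above): 24 live cells
Generation 1: 23 live cells
OO......
....O.OO
.O..O.OO
........
.O..O...
...OO...
..O.O...
..O.OOO.
..O.OOO.
Generation 2: 18 live cells
(generation 2 grid is the final answer)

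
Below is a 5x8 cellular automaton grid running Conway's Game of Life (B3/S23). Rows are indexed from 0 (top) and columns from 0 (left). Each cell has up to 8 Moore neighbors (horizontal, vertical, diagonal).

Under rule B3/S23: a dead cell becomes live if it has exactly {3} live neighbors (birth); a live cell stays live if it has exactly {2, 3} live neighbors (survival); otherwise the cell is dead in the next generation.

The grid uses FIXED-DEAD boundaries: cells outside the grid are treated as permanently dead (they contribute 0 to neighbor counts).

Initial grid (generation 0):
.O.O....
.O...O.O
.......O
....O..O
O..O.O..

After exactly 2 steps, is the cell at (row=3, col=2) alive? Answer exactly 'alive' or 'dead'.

Answer: dead

Derivation:
Simulating step by step:
Generation 0 (given above): 11 live cells
Generation 1: 7 live cells
..O.....
..O...O.
.......O
....O.O.
....O...
Generation 2: 5 live cells
........
........
.....OOO
.....O..
.....O..

Cell (3,2) at generation 2: 0 -> dead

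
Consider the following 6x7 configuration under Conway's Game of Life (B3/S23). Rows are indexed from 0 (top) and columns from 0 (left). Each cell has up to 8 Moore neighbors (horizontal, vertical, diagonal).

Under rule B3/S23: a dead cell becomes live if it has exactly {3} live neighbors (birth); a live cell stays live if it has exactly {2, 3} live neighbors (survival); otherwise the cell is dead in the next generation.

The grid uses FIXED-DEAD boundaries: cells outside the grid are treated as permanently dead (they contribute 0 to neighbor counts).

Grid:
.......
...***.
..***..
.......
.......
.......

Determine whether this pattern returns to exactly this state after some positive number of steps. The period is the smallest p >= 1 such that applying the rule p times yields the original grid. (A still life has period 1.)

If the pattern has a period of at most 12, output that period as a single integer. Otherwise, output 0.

Simulating and comparing each generation to the original:
Gen 0 (original, given above): 6 live cells
Gen 1: 6 live cells, differs from original
Gen 2: 6 live cells, MATCHES original -> period = 2

Answer: 2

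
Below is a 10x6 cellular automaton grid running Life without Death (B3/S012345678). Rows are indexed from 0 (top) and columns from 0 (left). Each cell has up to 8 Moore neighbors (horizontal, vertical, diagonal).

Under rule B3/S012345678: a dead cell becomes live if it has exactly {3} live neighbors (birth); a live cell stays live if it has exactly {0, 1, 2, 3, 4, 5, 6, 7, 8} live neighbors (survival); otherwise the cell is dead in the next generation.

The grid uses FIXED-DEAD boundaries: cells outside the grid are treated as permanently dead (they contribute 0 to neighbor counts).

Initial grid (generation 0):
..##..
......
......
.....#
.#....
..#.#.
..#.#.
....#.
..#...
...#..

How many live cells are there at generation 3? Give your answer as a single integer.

Simulating step by step:
Generation 0 (given above): 11 live cells
Generation 1: 14 live cells
..##..
......
......
.....#
.#....
.##.#.
..#.##
....#.
..##..
...#..
Generation 2: 21 live cells
..##..
......
......
.....#
.##...
.##.##
.##.##
..#.##
..###.
..##..
Generation 3: 28 live cells
..##..
......
......
.....#
.#####
###.##
.##.##
..#.##
.#####
..###.
Population at generation 3: 28

Answer: 28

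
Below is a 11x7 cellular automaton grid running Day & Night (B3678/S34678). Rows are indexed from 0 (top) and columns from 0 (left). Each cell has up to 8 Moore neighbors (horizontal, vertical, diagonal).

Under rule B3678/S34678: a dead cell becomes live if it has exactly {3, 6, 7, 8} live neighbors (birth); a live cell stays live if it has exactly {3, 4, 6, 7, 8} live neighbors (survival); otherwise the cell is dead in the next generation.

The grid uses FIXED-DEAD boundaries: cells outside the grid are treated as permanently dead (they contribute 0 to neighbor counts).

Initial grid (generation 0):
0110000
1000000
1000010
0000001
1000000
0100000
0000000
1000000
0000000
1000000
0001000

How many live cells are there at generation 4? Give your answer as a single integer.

Simulating step by step:
Generation 0 (given above): 11 live cells
Generation 1: 0 live cells
0000000
0000000
0000000
0000000
0000000
0000000
0000000
0000000
0000000
0000000
0000000
Generation 2: 0 live cells
0000000
0000000
0000000
0000000
0000000
0000000
0000000
0000000
0000000
0000000
0000000
Generation 3: 0 live cells
0000000
0000000
0000000
0000000
0000000
0000000
0000000
0000000
0000000
0000000
0000000
Generation 4: 0 live cells
0000000
0000000
0000000
0000000
0000000
0000000
0000000
0000000
0000000
0000000
0000000
Population at generation 4: 0

Answer: 0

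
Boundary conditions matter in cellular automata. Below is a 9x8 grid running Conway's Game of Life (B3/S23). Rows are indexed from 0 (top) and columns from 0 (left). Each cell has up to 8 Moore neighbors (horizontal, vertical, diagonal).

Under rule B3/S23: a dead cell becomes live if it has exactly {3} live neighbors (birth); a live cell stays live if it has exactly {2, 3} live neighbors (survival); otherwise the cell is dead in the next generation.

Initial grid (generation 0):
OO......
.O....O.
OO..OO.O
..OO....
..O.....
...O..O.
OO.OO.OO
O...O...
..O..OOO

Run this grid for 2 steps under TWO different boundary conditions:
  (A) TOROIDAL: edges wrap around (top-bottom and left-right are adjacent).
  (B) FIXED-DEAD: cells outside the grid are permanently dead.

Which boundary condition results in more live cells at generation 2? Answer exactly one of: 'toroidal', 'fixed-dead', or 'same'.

Under TOROIDAL boundary, generation 2:
OOO.O...
........
O.......
O.....O.
O......O
O.....O.
O.....O.
O.O.O...
O.OOOOOO
Population = 23

Under FIXED-DEAD boundary, generation 2:
.O......
..OO..O.
.O....O.
........
.O....O.
O......O
O......O
O.O.O..O
.....O..
Population = 17

Comparison: toroidal=23, fixed-dead=17 -> toroidal

Answer: toroidal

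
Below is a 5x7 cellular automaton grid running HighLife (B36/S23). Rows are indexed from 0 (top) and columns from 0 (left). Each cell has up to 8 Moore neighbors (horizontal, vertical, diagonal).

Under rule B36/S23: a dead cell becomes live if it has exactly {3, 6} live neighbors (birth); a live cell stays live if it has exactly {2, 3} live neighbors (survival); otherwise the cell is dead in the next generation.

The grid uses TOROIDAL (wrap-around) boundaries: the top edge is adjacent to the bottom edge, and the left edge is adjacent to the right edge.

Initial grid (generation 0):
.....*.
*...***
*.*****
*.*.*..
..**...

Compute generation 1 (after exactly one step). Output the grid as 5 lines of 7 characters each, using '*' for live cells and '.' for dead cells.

Answer: ...*.*.
**.....
..*....
*......
.****..

Derivation:
Simulating step by step:
Generation 0 (given above): 16 live cells
Generation 1: 10 live cells
(generation 1 grid is the final answer)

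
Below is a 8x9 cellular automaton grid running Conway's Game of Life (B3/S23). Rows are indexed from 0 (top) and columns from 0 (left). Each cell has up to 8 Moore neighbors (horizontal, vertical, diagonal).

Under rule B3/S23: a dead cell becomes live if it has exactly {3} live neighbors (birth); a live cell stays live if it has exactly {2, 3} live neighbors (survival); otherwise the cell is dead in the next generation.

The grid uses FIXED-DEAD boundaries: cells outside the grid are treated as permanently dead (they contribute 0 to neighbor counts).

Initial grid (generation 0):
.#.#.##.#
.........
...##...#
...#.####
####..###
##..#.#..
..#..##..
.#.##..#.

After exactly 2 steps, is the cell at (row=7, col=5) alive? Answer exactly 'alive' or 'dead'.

Simulating step by step:
Generation 0 (given above): 31 live cells
Generation 1: 25 live cells
.........
..##.#.#.
...####.#
.#...#...
#..#....#
#...#....
#.#...##.
..#####..
Generation 2: 27 live cells
.........
..##.#.#.
...#...#.
..##.###.
##..#....
#..#...#.
..#...##.
.#######.

Cell (7,5) at generation 2: 1 -> alive

Answer: alive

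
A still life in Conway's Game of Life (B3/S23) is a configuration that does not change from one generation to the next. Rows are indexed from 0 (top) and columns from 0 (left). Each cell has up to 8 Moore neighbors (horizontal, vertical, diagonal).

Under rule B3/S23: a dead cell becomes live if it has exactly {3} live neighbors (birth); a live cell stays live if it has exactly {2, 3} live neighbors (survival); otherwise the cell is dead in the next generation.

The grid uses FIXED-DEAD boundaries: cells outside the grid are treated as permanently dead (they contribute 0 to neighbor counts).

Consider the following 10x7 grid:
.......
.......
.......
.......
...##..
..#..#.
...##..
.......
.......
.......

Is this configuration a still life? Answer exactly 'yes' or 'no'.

Compute generation 1 and compare to generation 0 (given above):
Generation 1:
.......
.......
.......
.......
...##..
..#..#.
...##..
.......
.......
.......
The grids are IDENTICAL -> still life.

Answer: yes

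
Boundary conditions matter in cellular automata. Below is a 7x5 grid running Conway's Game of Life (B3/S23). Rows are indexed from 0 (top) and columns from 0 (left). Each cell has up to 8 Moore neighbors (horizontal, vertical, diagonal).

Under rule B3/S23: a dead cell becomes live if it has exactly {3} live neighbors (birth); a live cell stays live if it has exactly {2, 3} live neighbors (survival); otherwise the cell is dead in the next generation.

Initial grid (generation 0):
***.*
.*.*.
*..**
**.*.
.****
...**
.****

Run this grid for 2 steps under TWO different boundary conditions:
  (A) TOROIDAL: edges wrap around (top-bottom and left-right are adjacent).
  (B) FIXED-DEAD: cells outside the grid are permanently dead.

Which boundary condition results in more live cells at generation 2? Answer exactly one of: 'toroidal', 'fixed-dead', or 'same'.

Under TOROIDAL boundary, generation 2:
.....
.....
.....
.....
.....
.....
.....
Population = 0

Under FIXED-DEAD boundary, generation 2:
.**..
*...*
.....
*....
**...
.*...
.....
Population = 8

Comparison: toroidal=0, fixed-dead=8 -> fixed-dead

Answer: fixed-dead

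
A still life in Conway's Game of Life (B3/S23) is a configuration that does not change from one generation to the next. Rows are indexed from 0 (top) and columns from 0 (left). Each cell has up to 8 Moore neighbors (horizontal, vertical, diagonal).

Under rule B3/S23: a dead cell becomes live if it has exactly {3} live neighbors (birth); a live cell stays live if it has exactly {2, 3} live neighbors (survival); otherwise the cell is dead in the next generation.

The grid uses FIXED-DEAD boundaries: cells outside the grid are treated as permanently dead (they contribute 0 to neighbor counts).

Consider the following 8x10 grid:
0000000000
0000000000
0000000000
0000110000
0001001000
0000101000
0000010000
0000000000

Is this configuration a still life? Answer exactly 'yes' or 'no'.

Answer: yes

Derivation:
Compute generation 1 and compare to generation 0 (given above):
Generation 1:
0000000000
0000000000
0000000000
0000110000
0001001000
0000101000
0000010000
0000000000
The grids are IDENTICAL -> still life.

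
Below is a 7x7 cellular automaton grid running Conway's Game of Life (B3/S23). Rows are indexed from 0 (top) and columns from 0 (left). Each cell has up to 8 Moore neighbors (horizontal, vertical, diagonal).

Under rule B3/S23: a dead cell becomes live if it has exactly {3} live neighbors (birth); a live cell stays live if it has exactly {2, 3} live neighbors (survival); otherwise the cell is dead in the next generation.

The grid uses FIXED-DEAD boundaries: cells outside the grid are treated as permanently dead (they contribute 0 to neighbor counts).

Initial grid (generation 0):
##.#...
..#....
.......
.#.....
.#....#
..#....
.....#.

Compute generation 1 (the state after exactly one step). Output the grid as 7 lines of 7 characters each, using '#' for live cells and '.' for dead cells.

Simulating step by step:
Generation 0 (given above): 9 live cells
Generation 1: 6 live cells
(generation 1 grid is the final answer)

Answer: .##....
.##....
.......
.......
.##....
.......
.......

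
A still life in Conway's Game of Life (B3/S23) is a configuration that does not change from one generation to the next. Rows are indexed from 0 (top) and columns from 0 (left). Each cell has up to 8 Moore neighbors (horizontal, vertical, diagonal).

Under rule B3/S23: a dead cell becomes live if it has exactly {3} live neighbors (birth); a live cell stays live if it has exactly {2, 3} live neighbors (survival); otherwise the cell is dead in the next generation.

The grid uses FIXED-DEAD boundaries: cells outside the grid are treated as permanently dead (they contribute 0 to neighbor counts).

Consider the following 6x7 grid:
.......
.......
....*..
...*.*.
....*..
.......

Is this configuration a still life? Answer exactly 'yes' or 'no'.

Compute generation 1 and compare to generation 0 (given above):
Generation 1:
.......
.......
....*..
...*.*.
....*..
.......
The grids are IDENTICAL -> still life.

Answer: yes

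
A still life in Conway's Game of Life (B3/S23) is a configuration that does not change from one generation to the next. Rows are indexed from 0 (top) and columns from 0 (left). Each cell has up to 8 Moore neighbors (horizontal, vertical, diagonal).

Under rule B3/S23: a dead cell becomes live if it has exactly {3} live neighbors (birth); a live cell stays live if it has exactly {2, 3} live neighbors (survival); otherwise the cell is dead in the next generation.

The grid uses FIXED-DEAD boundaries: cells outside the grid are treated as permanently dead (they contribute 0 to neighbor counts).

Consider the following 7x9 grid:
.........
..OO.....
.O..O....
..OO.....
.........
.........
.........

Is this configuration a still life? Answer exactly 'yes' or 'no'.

Answer: yes

Derivation:
Compute generation 1 and compare to generation 0 (given above):
Generation 1:
.........
..OO.....
.O..O....
..OO.....
.........
.........
.........
The grids are IDENTICAL -> still life.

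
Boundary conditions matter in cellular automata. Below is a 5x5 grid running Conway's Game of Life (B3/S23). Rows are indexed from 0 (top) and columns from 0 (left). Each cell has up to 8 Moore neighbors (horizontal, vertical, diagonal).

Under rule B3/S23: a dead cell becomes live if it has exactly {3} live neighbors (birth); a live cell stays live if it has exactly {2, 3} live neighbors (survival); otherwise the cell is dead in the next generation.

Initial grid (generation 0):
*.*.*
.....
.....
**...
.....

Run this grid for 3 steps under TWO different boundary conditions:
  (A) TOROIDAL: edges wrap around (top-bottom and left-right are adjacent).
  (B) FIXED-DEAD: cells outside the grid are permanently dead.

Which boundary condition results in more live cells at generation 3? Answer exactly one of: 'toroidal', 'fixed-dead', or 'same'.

Answer: same

Derivation:
Under TOROIDAL boundary, generation 3:
.....
.....
.....
.....
.....
Population = 0

Under FIXED-DEAD boundary, generation 3:
.....
.....
.....
.....
.....
Population = 0

Comparison: toroidal=0, fixed-dead=0 -> same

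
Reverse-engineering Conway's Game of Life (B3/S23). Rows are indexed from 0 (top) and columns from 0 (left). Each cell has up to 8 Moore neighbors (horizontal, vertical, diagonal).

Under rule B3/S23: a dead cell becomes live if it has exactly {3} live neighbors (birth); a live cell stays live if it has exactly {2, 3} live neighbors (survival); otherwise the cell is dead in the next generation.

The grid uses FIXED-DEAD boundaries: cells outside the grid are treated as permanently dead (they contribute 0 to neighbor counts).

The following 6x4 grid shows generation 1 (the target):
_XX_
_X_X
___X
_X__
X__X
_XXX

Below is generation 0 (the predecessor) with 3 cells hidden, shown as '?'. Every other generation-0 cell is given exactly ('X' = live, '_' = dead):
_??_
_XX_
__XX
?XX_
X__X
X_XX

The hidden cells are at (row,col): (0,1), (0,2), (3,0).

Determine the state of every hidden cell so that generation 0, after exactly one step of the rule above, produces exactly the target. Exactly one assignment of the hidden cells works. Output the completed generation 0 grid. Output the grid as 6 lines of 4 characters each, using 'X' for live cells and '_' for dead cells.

Hidden generation-0 cells (in order): (0,1), (0,2), (3,0).
A hidden cell only influences target cells in its own 3x3 neighborhood. Try each of the 2^3 = 8 assignments, step the completed generation 0 forward once under B3/S23, and compare with the target:
  (0,1)=_ (0,2)=_ (3,0)=_ -> step gives (0,1)='_' but target has 'X' -> reject
  (0,1)=_ (0,2)=_ (3,0)=X -> step gives (0,1)='_' but target has 'X' -> reject
  (0,1)=_ (0,2)=X (3,0)=_ -> step gives (1,3)='_' but target has 'X' -> reject
  (0,1)=_ (0,2)=X (3,0)=X -> step gives (1,3)='_' but target has 'X' -> reject
  (0,1)=X (0,2)=_ (3,0)=_ -> step reproduces the target at every cell -> ACCEPT
  (0,1)=X (0,2)=_ (3,0)=X -> step gives (2,0)='X' but target has '_' -> reject
  (0,1)=X (0,2)=X (3,0)=_ -> step gives (1,1)='_' but target has 'X' -> reject
  (0,1)=X (0,2)=X (3,0)=X -> step gives (1,1)='_' but target has 'X' -> reject
Unique solution: (0,1)=live, (0,2)=dead, (3,0)=dead.
Check: live-neighbor counts of every cell in the completed generation 0:
2231
2343
2553
2344
2553
1322
Applying B3/S23 to generation 0 with these counts gives:
_XX_
_X_X
___X
_X__
X__X
_XXX
which matches the target exactly.

Answer: _X__
_XX_
__XX
_XX_
X__X
X_XX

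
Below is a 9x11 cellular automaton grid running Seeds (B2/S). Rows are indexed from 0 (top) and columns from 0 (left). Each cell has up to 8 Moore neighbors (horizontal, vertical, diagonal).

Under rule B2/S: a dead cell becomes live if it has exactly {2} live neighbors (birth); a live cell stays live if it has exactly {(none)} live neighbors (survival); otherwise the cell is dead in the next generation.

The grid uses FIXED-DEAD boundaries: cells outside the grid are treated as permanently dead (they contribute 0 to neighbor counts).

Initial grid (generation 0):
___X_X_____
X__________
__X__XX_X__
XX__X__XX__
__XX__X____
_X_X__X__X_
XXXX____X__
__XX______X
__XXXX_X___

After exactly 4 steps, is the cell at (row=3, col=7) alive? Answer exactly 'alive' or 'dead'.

Answer: alive

Derivation:
Simulating step by step:
Generation 0 (given above): 32 live cells
Generation 1: 22 live cells
____X______
_XXX___X___
___XX____X_
_________X_
_________X_
_____X__X__
_______X__X
X____XXXXX_
_X____X____
Generation 2: 16 live cells
_X_________
_____X__X__
_X________X
___XX______
__________X
______XX__X
____X______
_X________X
X________X_
Generation 3: 28 live cells
___________
XXX______X_
__XX_X___X_
__X______XX
___XXXXX_X_
_____X___X_
_____XXX_XX
X________X_
_X________X
Generation 4: 17 live cells
X_X________
____X___X_X
X___X______
_X_____X___
__X________
___X_______
____X______
_X___X_X___
X________X_

Cell (3,7) at generation 4: 1 -> alive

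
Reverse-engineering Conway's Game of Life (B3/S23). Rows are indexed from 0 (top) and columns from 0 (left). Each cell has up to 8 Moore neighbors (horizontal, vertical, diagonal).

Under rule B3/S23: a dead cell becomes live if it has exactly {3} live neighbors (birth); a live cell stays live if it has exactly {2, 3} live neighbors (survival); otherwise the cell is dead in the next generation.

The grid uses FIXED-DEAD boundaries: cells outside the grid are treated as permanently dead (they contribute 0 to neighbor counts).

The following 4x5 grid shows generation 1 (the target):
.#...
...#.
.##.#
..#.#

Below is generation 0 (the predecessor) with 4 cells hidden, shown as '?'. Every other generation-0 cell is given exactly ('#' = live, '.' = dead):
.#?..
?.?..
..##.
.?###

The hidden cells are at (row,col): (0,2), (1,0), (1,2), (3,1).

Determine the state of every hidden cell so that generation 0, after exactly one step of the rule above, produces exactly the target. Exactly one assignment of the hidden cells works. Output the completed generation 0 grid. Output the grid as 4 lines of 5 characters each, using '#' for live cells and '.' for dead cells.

Answer: .##..
#....
..##.
..###

Derivation:
Hidden generation-0 cells (in order): (0,2), (1,0), (1,2), (3,1).
A hidden cell only influences target cells in its own 3x3 neighborhood. Try each of the 2^4 = 16 assignments, step the completed generation 0 forward once under B3/S23, and compare with the target:
  (0,2)=. (1,0)=. (1,2)=. (3,1)=. -> step gives (0,1)='.' but target has '#' -> reject
  (0,2)=. (1,0)=. (1,2)=. (3,1)=# -> step gives (0,1)='.' but target has '#' -> reject
  (0,2)=. (1,0)=. (1,2)=# (3,1)=. -> step gives (0,1)='.' but target has '#' -> reject
  (0,2)=. (1,0)=. (1,2)=# (3,1)=# -> step gives (0,1)='.' but target has '#' -> reject
  (0,2)=. (1,0)=# (1,2)=. (3,1)=. -> step gives (0,1)='.' but target has '#' -> reject
  (0,2)=. (1,0)=# (1,2)=. (3,1)=# -> step gives (0,1)='.' but target has '#' -> reject
  (0,2)=. (1,0)=# (1,2)=# (3,1)=. -> step gives (1,2)='#' but target has '.' -> reject
  (0,2)=. (1,0)=# (1,2)=# (3,1)=# -> step gives (1,2)='#' but target has '.' -> reject
  (0,2)=# (1,0)=. (1,2)=. (3,1)=. -> step gives (0,1)='.' but target has '#' -> reject
  (0,2)=# (1,0)=. (1,2)=. (3,1)=# -> step gives (0,1)='.' but target has '#' -> reject
  (0,2)=# (1,0)=. (1,2)=# (3,1)=. -> step gives (0,2)='#' but target has '.' -> reject
  (0,2)=# (1,0)=. (1,2)=# (3,1)=# -> step gives (0,2)='#' but target has '.' -> reject
  (0,2)=# (1,0)=# (1,2)=. (3,1)=. -> step reproduces the target at every cell -> ACCEPT
  (0,2)=# (1,0)=# (1,2)=. (3,1)=# -> step gives (2,1)='.' but target has '#' -> reject
  (0,2)=# (1,0)=# (1,2)=# (3,1)=. -> step gives (0,2)='#' but target has '.' -> reject
  (0,2)=# (1,0)=# (1,2)=# (3,1)=# -> step gives (0,2)='#' but target has '.' -> reject
Unique solution: (0,2)=live, (1,0)=live, (1,2)=dead, (3,1)=dead.
Check: live-neighbor counts of every cell in the completed generation 0:
22110
14431
13343
02342
Applying B3/S23 to generation 0 with these counts gives:
.#...
...#.
.##.#
..#.#
which matches the target exactly.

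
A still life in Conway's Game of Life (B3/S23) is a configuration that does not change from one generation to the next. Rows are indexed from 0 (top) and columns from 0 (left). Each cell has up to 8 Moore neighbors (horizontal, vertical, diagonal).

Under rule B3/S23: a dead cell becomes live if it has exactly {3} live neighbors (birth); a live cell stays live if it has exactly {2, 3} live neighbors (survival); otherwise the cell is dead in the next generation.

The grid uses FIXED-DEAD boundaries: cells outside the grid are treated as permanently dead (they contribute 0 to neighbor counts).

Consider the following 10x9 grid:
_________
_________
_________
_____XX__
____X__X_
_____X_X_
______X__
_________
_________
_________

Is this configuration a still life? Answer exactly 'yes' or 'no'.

Answer: yes

Derivation:
Compute generation 1 and compare to generation 0 (given above):
Generation 1:
_________
_________
_________
_____XX__
____X__X_
_____X_X_
______X__
_________
_________
_________
The grids are IDENTICAL -> still life.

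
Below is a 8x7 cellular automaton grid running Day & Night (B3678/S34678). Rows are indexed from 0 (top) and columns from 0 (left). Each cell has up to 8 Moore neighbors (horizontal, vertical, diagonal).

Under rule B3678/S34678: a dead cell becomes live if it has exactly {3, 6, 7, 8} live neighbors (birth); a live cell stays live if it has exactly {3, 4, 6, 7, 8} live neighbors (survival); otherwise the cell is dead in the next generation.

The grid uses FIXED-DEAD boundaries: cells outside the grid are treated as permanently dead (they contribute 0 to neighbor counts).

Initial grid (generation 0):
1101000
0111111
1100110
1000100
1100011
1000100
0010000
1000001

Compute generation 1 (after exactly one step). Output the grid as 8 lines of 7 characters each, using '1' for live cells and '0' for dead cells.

Answer: 0101010
0001010
1100001
1000101
1100110
0000010
0100000
0000000

Derivation:
Simulating step by step:
Generation 0 (given above): 24 live cells
Generation 1: 17 live cells
(generation 1 grid is the final answer)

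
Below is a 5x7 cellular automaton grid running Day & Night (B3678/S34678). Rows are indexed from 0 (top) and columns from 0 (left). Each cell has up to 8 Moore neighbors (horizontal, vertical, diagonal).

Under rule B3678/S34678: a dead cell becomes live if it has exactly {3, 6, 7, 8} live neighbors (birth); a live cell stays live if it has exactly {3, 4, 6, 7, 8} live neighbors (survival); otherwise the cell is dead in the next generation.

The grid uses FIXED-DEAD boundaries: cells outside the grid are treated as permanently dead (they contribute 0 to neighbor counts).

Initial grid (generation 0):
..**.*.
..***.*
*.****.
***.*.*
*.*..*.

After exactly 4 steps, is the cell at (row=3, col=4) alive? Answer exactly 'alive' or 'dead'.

Simulating step by step:
Generation 0 (given above): 20 live cells
Generation 1: 13 live cells
..**...
...**..
.*.*..*
*****..
...*...
Generation 2: 14 live cells
...**..
...**..
***..*.
.*.**..
.*.**..
Generation 3: 15 live cells
...**..
.*.***.
.**....
.*****.
...**..
Generation 4: 16 live cells
..****.
...**..
*****..
.*..*..
...***.

Cell (3,4) at generation 4: 1 -> alive

Answer: alive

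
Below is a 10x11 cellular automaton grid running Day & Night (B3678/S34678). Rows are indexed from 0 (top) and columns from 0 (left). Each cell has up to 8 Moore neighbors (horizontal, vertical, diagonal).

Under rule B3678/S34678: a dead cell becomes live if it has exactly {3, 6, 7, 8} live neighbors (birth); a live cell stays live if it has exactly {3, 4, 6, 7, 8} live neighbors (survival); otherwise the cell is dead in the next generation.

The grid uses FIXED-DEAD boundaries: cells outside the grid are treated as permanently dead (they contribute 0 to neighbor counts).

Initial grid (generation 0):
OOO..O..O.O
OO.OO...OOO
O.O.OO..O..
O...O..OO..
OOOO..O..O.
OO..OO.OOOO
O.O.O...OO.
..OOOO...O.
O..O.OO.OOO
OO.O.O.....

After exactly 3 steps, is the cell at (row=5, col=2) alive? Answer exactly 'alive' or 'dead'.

Simulating step by step:
Generation 0 (given above): 57 live cells
Generation 1: 52 live cells
OOOOO......
OO.OO..OO..
O...OO..O..
OO..O.OOOO.
O.OO..O.OOO
OO..OOOO..O
..OO..OO...
..O..OOO...
...OOOO..O.
..O...O..O.
Generation 2: 42 live cells
OOOOO......
O..........
O.O.OO.O...
OOO.O.O...O
OOOO.O.O..O
.O..OO.....
..OO.OO.O..
..O...OOO..
..OOO...O..
...OO......
Generation 3: 40 live cells
.O.........
OO...O.....
OO...OO....
OO.OO.OO...
OO.O.O.....
OOO..O.O...
.OOO.OO....
.OOO..O.OO.
..O.OO.....
..OOO......

Cell (5,2) at generation 3: 1 -> alive

Answer: alive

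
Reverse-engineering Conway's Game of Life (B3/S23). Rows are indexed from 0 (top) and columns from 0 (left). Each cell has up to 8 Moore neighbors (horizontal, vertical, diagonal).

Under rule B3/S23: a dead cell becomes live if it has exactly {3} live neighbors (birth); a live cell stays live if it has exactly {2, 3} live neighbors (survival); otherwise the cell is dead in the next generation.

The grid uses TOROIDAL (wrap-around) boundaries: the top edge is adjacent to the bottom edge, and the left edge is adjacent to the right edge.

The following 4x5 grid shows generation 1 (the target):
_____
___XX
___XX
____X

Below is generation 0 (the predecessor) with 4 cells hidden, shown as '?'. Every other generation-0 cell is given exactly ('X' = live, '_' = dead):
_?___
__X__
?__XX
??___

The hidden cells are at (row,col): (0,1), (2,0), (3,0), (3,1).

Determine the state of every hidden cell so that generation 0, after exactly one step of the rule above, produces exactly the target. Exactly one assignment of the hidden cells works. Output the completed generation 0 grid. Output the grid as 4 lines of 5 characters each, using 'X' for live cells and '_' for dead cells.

Hidden generation-0 cells (in order): (0,1), (2,0), (3,0), (3,1).
A hidden cell only influences target cells in its own 3x3 neighborhood. Try each of the 2^4 = 16 assignments, step the completed generation 0 forward once under B3/S23, and compare with the target:
  (0,1)=_ (2,0)=_ (3,0)=_ (3,1)=_ -> step gives (1,4)='_' but target has 'X' -> reject
  (0,1)=_ (2,0)=_ (3,0)=_ (3,1)=X -> step gives (1,4)='_' but target has 'X' -> reject
  (0,1)=_ (2,0)=_ (3,0)=X (3,1)=_ -> step gives (1,4)='_' but target has 'X' -> reject
  (0,1)=_ (2,0)=_ (3,0)=X (3,1)=X -> step gives (0,1)='X' but target has '_' -> reject
  (0,1)=_ (2,0)=X (3,0)=_ (3,1)=_ -> step reproduces the target at every cell -> ACCEPT
  (0,1)=_ (2,0)=X (3,0)=_ (3,1)=X -> step gives (2,0)='X' but target has '_' -> reject
  (0,1)=_ (2,0)=X (3,0)=X (3,1)=_ -> step gives (2,0)='X' but target has '_' -> reject
  (0,1)=_ (2,0)=X (3,0)=X (3,1)=X -> step gives (0,1)='X' but target has '_' -> reject
  (0,1)=X (2,0)=_ (3,0)=_ (3,1)=_ -> step gives (1,2)='X' but target has '_' -> reject
  (0,1)=X (2,0)=_ (3,0)=_ (3,1)=X -> step gives (0,1)='X' but target has '_' -> reject
  (0,1)=X (2,0)=_ (3,0)=X (3,1)=_ -> step gives (0,1)='X' but target has '_' -> reject
  (0,1)=X (2,0)=_ (3,0)=X (3,1)=X -> step gives (0,0)='X' but target has '_' -> reject
  (0,1)=X (2,0)=X (3,0)=_ (3,1)=_ -> step gives (1,0)='X' but target has '_' -> reject
  (0,1)=X (2,0)=X (3,0)=_ (3,1)=X -> step gives (0,1)='X' but target has '_' -> reject
  (0,1)=X (2,0)=X (3,0)=X (3,1)=_ -> step gives (0,1)='X' but target has '_' -> reject
  (0,1)=X (2,0)=X (3,0)=X (3,1)=X -> step gives (0,0)='X' but target has '_' -> reject
Unique solution: (0,1)=dead, (2,0)=live, (3,0)=dead, (3,1)=dead.
Check: live-neighbor counts of every cell in the completed generation 0:
01110
22133
12222
21123
Applying B3/S23 to generation 0 with these counts gives:
_____
___XX
___XX
____X
which matches the target exactly.

Answer: _____
__X__
X__XX
_____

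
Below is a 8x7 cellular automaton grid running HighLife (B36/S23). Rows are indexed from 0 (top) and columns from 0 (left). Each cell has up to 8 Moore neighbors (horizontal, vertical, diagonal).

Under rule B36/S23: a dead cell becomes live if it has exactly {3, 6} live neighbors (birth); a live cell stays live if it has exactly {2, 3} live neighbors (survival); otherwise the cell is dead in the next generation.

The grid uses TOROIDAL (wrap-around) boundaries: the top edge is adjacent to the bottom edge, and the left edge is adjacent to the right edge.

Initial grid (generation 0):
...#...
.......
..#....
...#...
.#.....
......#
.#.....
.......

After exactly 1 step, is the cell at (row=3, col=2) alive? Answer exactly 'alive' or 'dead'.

Simulating step by step:
Generation 0 (given above): 6 live cells
Generation 1: 2 live cells
.......
.......
.......
..#....
.......
#......
.......
.......

Cell (3,2) at generation 1: 1 -> alive

Answer: alive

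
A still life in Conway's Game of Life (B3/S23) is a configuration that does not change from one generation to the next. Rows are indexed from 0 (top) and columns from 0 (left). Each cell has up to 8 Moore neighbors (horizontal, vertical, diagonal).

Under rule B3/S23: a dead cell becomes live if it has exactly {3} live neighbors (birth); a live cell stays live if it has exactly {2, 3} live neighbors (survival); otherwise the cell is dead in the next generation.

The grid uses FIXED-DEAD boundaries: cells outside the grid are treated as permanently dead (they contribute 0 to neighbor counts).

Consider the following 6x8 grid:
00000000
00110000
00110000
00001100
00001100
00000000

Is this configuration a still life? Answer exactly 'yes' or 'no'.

Answer: no

Derivation:
Compute generation 1 and compare to generation 0 (given above):
Generation 1:
00000000
00110000
00100000
00000100
00001100
00000000
Cell (2,3) differs: gen0=1 vs gen1=0 -> NOT a still life.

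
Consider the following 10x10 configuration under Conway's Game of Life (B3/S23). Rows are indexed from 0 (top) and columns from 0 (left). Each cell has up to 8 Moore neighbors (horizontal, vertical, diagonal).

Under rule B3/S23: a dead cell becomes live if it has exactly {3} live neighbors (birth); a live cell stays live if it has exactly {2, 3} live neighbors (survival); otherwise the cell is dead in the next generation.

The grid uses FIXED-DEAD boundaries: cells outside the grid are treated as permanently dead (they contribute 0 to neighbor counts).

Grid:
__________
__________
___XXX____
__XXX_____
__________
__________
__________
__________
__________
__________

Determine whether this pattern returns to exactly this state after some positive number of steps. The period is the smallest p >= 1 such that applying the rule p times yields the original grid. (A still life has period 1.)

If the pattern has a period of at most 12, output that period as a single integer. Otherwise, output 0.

Simulating and comparing each generation to the original:
Gen 0 (original, given above): 6 live cells
Gen 1: 6 live cells, differs from original
Gen 2: 6 live cells, MATCHES original -> period = 2

Answer: 2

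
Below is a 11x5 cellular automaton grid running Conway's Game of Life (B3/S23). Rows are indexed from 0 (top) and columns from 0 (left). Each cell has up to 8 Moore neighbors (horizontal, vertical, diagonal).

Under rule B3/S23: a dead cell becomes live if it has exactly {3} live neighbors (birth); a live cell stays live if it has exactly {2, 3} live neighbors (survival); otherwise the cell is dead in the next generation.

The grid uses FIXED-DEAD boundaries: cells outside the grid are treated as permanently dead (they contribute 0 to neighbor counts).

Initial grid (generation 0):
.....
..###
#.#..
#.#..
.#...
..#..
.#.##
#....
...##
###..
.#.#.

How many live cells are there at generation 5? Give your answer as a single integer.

Answer: 4

Derivation:
Simulating step by step:
Generation 0 (given above): 20 live cells
Generation 1: 24 live cells
...#.
.###.
..#..
#.#..
.##..
.###.
.###.
..#..
#.##.
##..#
##...
Generation 2: 13 live cells
...#.
.#.#.
.....
..##.
#....
#....
.....
.....
#.##.
...#.
##...
Generation 3: 8 live cells
..#..
..#..
...#.
.....
.#...
.....
.....
.....
..##.
#..#.
.....
Generation 4: 6 live cells
.....
..##.
.....
.....
.....
.....
.....
.....
..##.
..##.
.....
Generation 5: 4 live cells
.....
.....
.....
.....
.....
.....
.....
.....
..##.
..##.
.....
Population at generation 5: 4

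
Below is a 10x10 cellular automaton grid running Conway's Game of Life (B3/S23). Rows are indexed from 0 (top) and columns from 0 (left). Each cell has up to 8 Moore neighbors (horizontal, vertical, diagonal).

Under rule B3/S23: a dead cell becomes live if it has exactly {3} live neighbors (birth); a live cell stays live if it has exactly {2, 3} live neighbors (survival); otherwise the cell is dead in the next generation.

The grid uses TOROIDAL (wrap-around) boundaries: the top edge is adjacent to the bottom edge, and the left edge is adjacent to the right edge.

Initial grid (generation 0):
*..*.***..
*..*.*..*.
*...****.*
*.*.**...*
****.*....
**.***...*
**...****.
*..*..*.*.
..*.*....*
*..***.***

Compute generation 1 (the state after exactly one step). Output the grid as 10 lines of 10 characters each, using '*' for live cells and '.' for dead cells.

Answer: ****......
**.*....*.
.......*..
..*.....*.
......*...
...*...**.
...*....*.
*.***.*.*.
.**...*...
***....*..

Derivation:
Simulating step by step:
Generation 0 (given above): 51 live cells
Generation 1: 30 live cells
(generation 1 grid is the final answer)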